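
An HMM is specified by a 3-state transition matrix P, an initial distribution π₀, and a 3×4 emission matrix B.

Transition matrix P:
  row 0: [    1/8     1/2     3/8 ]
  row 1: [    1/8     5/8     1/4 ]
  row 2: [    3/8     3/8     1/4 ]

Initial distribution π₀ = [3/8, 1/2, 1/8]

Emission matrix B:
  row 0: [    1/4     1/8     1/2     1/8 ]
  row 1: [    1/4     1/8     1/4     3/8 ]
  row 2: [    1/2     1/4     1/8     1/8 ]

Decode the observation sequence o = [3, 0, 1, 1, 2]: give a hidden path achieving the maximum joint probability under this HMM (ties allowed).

path = [1, 1, 1, 1, 1]

t=0: δ = [4.688e-02, 1.875e-01, 1.562e-02]  (obs o_0=3)
t=1: δ = [5.859e-03, 2.930e-02, 2.344e-02]  ψ = [1, 1, 1]  (obs o_1=0)
t=2: δ = [1.099e-03, 2.289e-03, 1.831e-03]  ψ = [2, 1, 1]  (obs o_2=1)
t=3: δ = [8.583e-05, 1.788e-04, 1.431e-04]  ψ = [2, 1, 1]  (obs o_3=1)
t=4: δ = [2.682e-05, 2.794e-05, 5.588e-06]  ψ = [2, 1, 1]  (obs o_4=2)
backtrack: best end state = 1; path = [1, 1, 1, 1, 1]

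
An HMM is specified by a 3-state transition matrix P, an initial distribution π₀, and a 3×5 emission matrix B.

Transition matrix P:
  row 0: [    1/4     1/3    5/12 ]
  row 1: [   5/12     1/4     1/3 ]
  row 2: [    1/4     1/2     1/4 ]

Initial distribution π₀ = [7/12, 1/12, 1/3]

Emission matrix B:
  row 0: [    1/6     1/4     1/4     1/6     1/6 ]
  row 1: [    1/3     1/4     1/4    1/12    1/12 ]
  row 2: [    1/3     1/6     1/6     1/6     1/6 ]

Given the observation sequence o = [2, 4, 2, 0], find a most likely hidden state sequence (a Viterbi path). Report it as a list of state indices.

t=0: δ = [1.458e-01, 2.083e-02, 5.556e-02]  (obs o_0=2)
t=1: δ = [6.076e-03, 4.051e-03, 1.013e-02]  ψ = [0, 0, 0]  (obs o_1=4)
t=2: δ = [6.330e-04, 1.266e-03, 4.220e-04]  ψ = [2, 2, 0]  (obs o_2=2)
t=3: δ = [8.791e-05, 1.055e-04, 1.407e-04]  ψ = [1, 1, 1]  (obs o_3=0)
backtrack: best end state = 2; path = [0, 2, 1, 2]

path = [0, 2, 1, 2]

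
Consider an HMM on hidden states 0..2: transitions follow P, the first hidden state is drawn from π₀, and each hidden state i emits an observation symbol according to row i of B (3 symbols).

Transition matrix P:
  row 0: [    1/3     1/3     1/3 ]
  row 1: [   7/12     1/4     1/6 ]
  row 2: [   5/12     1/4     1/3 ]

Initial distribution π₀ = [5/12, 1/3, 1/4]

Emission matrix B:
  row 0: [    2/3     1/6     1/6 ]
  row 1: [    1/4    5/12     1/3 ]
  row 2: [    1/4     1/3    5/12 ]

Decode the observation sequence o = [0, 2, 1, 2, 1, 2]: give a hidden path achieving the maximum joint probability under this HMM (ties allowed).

path = [0, 2, 2, 2, 2, 2]

t=0: δ = [2.778e-01, 8.333e-02, 6.250e-02]  (obs o_0=0)
t=1: δ = [1.543e-02, 3.086e-02, 3.858e-02]  ψ = [0, 0, 0]  (obs o_1=2)
t=2: δ = [3.001e-03, 4.019e-03, 4.287e-03]  ψ = [1, 2, 2]  (obs o_2=1)
t=3: δ = [3.907e-04, 3.572e-04, 5.954e-04]  ψ = [1, 2, 2]  (obs o_3=2)
t=4: δ = [4.135e-05, 6.202e-05, 6.615e-05]  ψ = [2, 2, 2]  (obs o_4=1)
t=5: δ = [6.030e-06, 5.513e-06, 9.188e-06]  ψ = [1, 2, 2]  (obs o_5=2)
backtrack: best end state = 2; path = [0, 2, 2, 2, 2, 2]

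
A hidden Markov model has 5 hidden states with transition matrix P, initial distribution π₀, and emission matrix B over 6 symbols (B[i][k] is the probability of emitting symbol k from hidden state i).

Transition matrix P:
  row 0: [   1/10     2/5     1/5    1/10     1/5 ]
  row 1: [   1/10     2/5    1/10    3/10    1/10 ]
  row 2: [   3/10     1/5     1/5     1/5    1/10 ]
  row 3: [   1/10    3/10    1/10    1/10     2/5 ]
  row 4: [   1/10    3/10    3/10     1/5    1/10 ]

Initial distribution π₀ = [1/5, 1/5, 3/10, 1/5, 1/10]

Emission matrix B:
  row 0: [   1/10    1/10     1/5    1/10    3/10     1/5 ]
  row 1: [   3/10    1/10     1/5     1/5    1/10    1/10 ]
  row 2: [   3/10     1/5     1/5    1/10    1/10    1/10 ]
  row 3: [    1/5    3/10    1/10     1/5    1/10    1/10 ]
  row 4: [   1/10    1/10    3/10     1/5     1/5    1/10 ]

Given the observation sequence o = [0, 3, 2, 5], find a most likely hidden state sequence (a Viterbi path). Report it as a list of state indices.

path = [1, 1, 1, 1]

t=0: δ = [2.000e-02, 6.000e-02, 9.000e-02, 4.000e-02, 1.000e-02]  (obs o_0=0)
t=1: δ = [2.700e-03, 4.800e-03, 1.800e-03, 3.600e-03, 3.200e-03]  ψ = [2, 1, 2, 1, 3]  (obs o_1=3)
t=2: δ = [1.080e-04, 3.840e-04, 1.920e-04, 1.440e-04, 4.320e-04]  ψ = [2, 1, 4, 1, 3]  (obs o_2=2)
t=3: δ = [1.152e-05, 1.536e-05, 1.296e-05, 1.152e-05, 5.760e-06]  ψ = [2, 1, 4, 1, 3]  (obs o_3=5)
backtrack: best end state = 1; path = [1, 1, 1, 1]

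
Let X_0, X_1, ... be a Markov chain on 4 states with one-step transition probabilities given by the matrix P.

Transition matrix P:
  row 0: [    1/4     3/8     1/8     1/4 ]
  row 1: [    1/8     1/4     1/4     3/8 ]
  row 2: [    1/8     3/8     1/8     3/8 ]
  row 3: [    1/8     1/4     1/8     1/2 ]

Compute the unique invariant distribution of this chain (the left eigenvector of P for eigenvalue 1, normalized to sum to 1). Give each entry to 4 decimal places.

Balance equations π_j = Σ_i π_i·P[i][j]:
  π_0 = 1/4·π_0 + 1/8·π_1 + 1/8·π_2 + 1/8·π_3
  π_1 = 3/8·π_0 + 1/4·π_1 + 3/8·π_2 + 1/4·π_3
  π_2 = 1/8·π_0 + 1/4·π_1 + 1/8·π_2 + 1/8·π_3
  normalize: π_0 + π_1 + π_2 + π_3 = 1
Solving the linear system gives exactly π = [1/7, 127/441, 71/441, 20/49].

π = [0.1429, 0.2880, 0.1610, 0.4082]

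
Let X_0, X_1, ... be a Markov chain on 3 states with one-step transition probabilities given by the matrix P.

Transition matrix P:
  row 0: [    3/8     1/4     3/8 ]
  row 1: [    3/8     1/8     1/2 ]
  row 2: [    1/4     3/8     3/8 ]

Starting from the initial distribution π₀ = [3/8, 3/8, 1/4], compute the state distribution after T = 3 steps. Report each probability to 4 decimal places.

t=0: π = [0.3750, 0.3750, 0.2500]
t=1: π = [0.3438, 0.2344, 0.4219]
t=2: π = [0.3223, 0.2734, 0.4043]
t=3: π = [0.3245, 0.2664, 0.4092]

π = [0.3245, 0.2664, 0.4092]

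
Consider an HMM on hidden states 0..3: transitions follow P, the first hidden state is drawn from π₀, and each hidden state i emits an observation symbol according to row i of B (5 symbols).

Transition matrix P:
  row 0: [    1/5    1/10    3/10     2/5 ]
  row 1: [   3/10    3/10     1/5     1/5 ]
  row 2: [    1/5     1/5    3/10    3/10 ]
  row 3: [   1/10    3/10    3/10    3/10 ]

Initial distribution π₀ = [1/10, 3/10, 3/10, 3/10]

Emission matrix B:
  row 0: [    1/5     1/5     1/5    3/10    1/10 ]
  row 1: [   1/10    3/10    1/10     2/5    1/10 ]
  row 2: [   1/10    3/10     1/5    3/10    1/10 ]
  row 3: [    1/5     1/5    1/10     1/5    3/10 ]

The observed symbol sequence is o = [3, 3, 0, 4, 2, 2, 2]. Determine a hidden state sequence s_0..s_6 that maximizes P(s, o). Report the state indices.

path = [1, 1, 0, 3, 2, 2, 2]

t=0: δ = [3.000e-02, 1.200e-01, 9.000e-02, 6.000e-02]  (obs o_0=3)
t=1: δ = [1.080e-02, 1.440e-02, 8.100e-03, 5.400e-03]  ψ = [1, 1, 2, 2]  (obs o_1=3)
t=2: δ = [8.640e-04, 4.320e-04, 3.240e-04, 8.640e-04]  ψ = [1, 1, 0, 0]  (obs o_2=0)
t=3: δ = [1.728e-05, 2.592e-05, 2.592e-05, 1.037e-04]  ψ = [0, 3, 0, 0]  (obs o_3=4)
t=4: δ = [2.074e-06, 3.110e-06, 6.221e-06, 3.110e-06]  ψ = [3, 3, 3, 3]  (obs o_4=2)
t=5: δ = [2.488e-07, 1.244e-07, 3.732e-07, 1.866e-07]  ψ = [2, 2, 2, 2]  (obs o_5=2)
t=6: δ = [1.493e-08, 7.465e-09, 2.239e-08, 1.120e-08]  ψ = [2, 2, 2, 2]  (obs o_6=2)
backtrack: best end state = 2; path = [1, 1, 0, 3, 2, 2, 2]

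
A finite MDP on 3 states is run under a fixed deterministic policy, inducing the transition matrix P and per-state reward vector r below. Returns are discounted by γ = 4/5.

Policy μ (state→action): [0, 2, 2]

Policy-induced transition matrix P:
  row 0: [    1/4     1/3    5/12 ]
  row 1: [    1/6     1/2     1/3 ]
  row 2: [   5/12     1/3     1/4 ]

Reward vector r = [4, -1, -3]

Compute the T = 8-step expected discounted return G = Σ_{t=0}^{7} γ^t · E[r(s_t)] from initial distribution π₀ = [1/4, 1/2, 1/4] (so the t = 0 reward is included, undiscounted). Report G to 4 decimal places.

t=0: π = [0.2500, 0.5000, 0.2500], E[r] = -0.2500, γ^t·E[r] = -0.250000, running G = -0.250000
t=1: π = [0.2500, 0.4167, 0.3333], E[r] = -0.4167, γ^t·E[r] = -0.333333, running G = -0.583333
t=2: π = [0.2708, 0.4028, 0.3264], E[r] = -0.2986, γ^t·E[r] = -0.191111, running G = -0.774444
t=3: π = [0.2708, 0.4005, 0.3287], E[r] = -0.3032, γ^t·E[r] = -0.155259, running G = -0.929704
t=4: π = [0.2714, 0.4001, 0.3285], E[r] = -0.3000, γ^t·E[r] = -0.122864, running G = -1.052568
t=5: π = [0.2714, 0.4000, 0.3286], E[r] = -0.3001, γ^t·E[r] = -0.098333, running G = -1.150901
t=6: π = [0.2714, 0.4000, 0.3286], E[r] = -0.3000, γ^t·E[r] = -0.078643, running G = -1.229544
t=7: π = [0.2714, 0.4000, 0.3286], E[r] = -0.3000, γ^t·E[r] = -0.062915, running G = -1.292459

G = -1.2925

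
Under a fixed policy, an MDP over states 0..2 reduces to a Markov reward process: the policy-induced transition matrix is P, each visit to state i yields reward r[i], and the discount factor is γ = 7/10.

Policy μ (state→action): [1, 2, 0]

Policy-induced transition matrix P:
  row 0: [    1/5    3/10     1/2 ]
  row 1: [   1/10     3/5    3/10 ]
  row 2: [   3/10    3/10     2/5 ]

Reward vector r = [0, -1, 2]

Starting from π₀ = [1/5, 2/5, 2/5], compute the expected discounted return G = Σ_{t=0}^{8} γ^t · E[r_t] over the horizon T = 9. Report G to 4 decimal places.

G = 1.1279

t=0: π = [0.2000, 0.4000, 0.4000], E[r] = 0.4000, γ^t·E[r] = 0.400000, running G = 0.400000
t=1: π = [0.2000, 0.4200, 0.3800], E[r] = 0.3400, γ^t·E[r] = 0.238000, running G = 0.638000
t=2: π = [0.1960, 0.4260, 0.3780], E[r] = 0.3300, γ^t·E[r] = 0.161700, running G = 0.799700
t=3: π = [0.1952, 0.4278, 0.3770], E[r] = 0.3262, γ^t·E[r] = 0.111887, running G = 0.911587
t=4: π = [0.1949, 0.4283, 0.3767], E[r] = 0.3251, γ^t·E[r] = 0.078066, running G = 0.989653
t=5: π = [0.1948, 0.4285, 0.3767], E[r] = 0.3248, γ^t·E[r] = 0.054591, running G = 1.044244
t=6: π = [0.1948, 0.4286, 0.3766], E[r] = 0.3247, γ^t·E[r] = 0.038203, running G = 1.082447
t=7: π = [0.1948, 0.4286, 0.3766], E[r] = 0.3247, γ^t·E[r] = 0.026739, running G = 1.109186
t=8: π = [0.1948, 0.4286, 0.3766], E[r] = 0.3247, γ^t·E[r] = 0.018717, running G = 1.127903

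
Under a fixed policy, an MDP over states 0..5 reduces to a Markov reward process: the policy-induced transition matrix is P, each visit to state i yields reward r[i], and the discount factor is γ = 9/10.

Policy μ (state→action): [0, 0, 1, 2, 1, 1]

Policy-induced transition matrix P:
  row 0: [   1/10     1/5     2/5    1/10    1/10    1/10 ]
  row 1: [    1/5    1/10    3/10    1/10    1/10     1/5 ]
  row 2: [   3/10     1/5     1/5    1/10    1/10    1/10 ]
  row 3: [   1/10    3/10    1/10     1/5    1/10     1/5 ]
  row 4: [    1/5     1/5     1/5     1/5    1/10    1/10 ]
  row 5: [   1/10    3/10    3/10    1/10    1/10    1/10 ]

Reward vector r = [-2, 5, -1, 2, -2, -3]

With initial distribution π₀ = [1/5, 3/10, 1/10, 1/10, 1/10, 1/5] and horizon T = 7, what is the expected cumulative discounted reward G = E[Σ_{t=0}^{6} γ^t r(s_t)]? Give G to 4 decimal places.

G = 0.5827

t=0: π = [0.2000, 0.3000, 0.1000, 0.1000, 0.1000, 0.2000], E[r] = 0.4000, γ^t·E[r] = 0.400000, running G = 0.400000
t=1: π = [0.1600, 0.2000, 0.2800, 0.1200, 0.1000, 0.1400], E[r] = 0.0200, γ^t·E[r] = 0.018000, running G = 0.418000
t=2: π = [0.1860, 0.2060, 0.2540, 0.1220, 0.1000, 0.1320], E[r] = 0.0520, γ^t·E[r] = 0.042120, running G = 0.460120
t=3: π = [0.1814, 0.2048, 0.2588, 0.1222, 0.1000, 0.1328], E[r] = 0.0484, γ^t·E[r] = 0.035284, running G = 0.495404
t=4: π = [0.1822, 0.2050, 0.2578, 0.1222, 0.1000, 0.1327], E[r] = 0.0491, γ^t·E[r] = 0.032241, running G = 0.527644
t=5: π = [0.1821, 0.2050, 0.2580, 0.1222, 0.1000, 0.1327], E[r] = 0.0491, γ^t·E[r] = 0.028988, running G = 0.556633
t=6: π = [0.1821, 0.2050, 0.2580, 0.1222, 0.1000, 0.1327], E[r] = 0.0491, γ^t·E[r] = 0.026093, running G = 0.582726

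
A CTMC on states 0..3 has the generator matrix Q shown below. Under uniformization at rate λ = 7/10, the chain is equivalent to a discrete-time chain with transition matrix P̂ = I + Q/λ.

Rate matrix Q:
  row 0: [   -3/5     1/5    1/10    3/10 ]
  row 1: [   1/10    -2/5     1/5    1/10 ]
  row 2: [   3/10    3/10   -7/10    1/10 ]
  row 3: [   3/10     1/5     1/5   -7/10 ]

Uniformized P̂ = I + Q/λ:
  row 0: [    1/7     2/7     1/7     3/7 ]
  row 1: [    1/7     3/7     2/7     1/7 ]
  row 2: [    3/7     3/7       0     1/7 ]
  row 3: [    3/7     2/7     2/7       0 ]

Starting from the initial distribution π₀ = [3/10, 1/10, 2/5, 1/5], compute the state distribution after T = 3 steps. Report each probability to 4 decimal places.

t=0: π = [0.3000, 0.1000, 0.4000, 0.2000]
t=1: π = [0.3143, 0.3571, 0.1286, 0.2000]
t=2: π = [0.2367, 0.3551, 0.2041, 0.2041]
t=3: π = [0.2595, 0.3656, 0.1936, 0.1813]

π = [0.2595, 0.3656, 0.1936, 0.1813]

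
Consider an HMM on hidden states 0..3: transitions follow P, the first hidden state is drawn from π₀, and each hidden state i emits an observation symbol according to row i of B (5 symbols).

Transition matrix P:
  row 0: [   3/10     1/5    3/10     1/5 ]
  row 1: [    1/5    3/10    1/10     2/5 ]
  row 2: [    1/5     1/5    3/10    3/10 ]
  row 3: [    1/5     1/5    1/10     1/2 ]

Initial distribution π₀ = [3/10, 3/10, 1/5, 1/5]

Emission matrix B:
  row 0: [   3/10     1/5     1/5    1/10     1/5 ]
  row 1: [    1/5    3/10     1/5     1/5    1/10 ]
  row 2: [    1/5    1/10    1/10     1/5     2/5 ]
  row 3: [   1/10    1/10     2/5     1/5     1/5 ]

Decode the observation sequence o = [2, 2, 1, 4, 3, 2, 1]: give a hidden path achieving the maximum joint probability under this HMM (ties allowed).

path = [3, 3, 3, 3, 3, 3, 1]

t=0: δ = [6.000e-02, 6.000e-02, 2.000e-02, 8.000e-02]  (obs o_0=2)
t=1: δ = [3.600e-03, 3.600e-03, 1.800e-03, 1.600e-02]  ψ = [0, 1, 0, 3]  (obs o_1=2)
t=2: δ = [6.400e-04, 9.600e-04, 1.600e-04, 8.000e-04]  ψ = [3, 3, 3, 3]  (obs o_2=1)
t=3: δ = [3.840e-05, 2.880e-05, 7.680e-05, 8.000e-05]  ψ = [0, 1, 0, 3]  (obs o_3=4)
t=4: δ = [1.600e-06, 3.200e-06, 4.608e-06, 8.000e-06]  ψ = [3, 3, 2, 3]  (obs o_4=3)
t=5: δ = [3.200e-07, 3.200e-07, 1.382e-07, 1.600e-06]  ψ = [3, 3, 2, 3]  (obs o_5=2)
t=6: δ = [6.400e-08, 9.600e-08, 1.600e-08, 8.000e-08]  ψ = [3, 3, 3, 3]  (obs o_6=1)
backtrack: best end state = 1; path = [3, 3, 3, 3, 3, 3, 1]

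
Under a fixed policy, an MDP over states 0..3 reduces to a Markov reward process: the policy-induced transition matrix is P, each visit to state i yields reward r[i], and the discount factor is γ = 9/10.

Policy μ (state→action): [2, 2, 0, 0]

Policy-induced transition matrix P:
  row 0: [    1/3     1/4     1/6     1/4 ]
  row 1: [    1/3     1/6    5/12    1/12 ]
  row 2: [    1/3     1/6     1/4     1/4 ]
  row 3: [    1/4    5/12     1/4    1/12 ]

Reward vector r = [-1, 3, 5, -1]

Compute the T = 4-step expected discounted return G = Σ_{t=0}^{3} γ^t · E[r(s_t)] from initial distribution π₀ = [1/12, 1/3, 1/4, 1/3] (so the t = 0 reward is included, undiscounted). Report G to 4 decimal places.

G = 5.8061

t=0: π = [0.0833, 0.3333, 0.2500, 0.3333], E[r] = 1.8333, γ^t·E[r] = 1.833333, running G = 1.833333
t=1: π = [0.3056, 0.2569, 0.2986, 0.1389], E[r] = 1.8194, γ^t·E[r] = 1.637500, running G = 3.470833
t=2: π = [0.3218, 0.2269, 0.2674, 0.1840], E[r] = 1.5116, γ^t·E[r] = 1.224375, running G = 4.695208
t=3: π = [0.3180, 0.2395, 0.2610, 0.1815], E[r] = 1.5239, γ^t·E[r] = 1.110938, running G = 5.806146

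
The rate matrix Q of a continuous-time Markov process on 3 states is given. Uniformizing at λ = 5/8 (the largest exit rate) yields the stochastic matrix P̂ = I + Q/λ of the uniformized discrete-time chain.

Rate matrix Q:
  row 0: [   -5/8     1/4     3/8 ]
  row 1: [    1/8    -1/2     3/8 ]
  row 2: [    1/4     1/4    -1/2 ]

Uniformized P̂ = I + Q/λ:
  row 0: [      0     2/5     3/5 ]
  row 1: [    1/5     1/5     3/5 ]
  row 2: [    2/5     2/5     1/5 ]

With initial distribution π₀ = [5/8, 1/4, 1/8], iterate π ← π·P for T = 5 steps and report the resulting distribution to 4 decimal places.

t=0: π = [0.6250, 0.2500, 0.1250]
t=1: π = [0.1000, 0.3500, 0.5500]
t=2: π = [0.2900, 0.3300, 0.3800]
t=3: π = [0.2180, 0.3340, 0.4480]
t=4: π = [0.2460, 0.3332, 0.4208]
t=5: π = [0.2350, 0.3334, 0.4317]

π = [0.2350, 0.3334, 0.4317]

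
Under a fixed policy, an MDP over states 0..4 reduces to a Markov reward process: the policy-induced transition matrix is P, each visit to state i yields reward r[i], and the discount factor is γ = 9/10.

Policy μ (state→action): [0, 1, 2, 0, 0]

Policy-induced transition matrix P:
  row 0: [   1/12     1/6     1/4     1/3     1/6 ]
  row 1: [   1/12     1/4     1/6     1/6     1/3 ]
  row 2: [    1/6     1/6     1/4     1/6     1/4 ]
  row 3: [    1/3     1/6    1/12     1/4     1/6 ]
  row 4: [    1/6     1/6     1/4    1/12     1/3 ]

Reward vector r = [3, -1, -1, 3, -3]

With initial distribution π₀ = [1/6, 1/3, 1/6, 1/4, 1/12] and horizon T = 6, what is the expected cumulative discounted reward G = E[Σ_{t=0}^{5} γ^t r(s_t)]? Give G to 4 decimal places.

t=0: π = [0.1667, 0.3333, 0.1667, 0.2500, 0.0833], E[r] = 0.5000, γ^t·E[r] = 0.500000, running G = 0.500000
t=1: π = [0.1667, 0.1944, 0.1806, 0.2083, 0.2500], E[r] = 0.0000, γ^t·E[r] = 0.000000, running G = 0.500000
t=2: π = [0.1713, 0.1829, 0.1991, 0.1910, 0.2558], E[r] = -0.0625, γ^t·E[r] = -0.050625, running G = 0.449375
t=3: π = [0.1690, 0.1819, 0.2029, 0.1898, 0.2564], E[r] = -0.0775, γ^t·E[r] = -0.056531, running G = 0.392844
t=4: π = [0.1691, 0.1818, 0.2032, 0.1893, 0.2566], E[r] = -0.0799, γ^t·E[r] = -0.052397, running G = 0.340447
t=5: π = [0.1690, 0.1818, 0.2033, 0.1892, 0.2567], E[r] = -0.0805, γ^t·E[r] = -0.047551, running G = 0.292896

G = 0.2929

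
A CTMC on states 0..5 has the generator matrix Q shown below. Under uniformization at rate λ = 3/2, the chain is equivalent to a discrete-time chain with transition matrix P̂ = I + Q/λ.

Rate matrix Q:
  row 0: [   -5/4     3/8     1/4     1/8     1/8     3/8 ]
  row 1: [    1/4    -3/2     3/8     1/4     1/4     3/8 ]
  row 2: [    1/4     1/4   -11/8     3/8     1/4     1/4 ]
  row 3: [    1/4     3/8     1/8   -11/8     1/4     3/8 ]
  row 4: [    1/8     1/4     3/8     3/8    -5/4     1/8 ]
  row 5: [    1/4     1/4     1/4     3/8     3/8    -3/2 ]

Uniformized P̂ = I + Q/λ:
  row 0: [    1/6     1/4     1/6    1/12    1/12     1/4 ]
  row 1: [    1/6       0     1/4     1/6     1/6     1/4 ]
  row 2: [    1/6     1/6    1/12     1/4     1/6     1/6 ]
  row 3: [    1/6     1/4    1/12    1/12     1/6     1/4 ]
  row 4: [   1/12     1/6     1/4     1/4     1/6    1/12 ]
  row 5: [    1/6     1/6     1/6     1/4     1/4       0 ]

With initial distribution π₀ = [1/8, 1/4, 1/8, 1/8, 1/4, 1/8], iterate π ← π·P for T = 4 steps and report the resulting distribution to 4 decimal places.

π = [0.1527, 0.1667, 0.1656, 0.1807, 0.1679, 0.1664]

t=0: π = [0.1250, 0.2500, 0.1250, 0.1250, 0.2500, 0.1250]
t=1: π = [0.1458, 0.1458, 0.1875, 0.1875, 0.1667, 0.1667]
t=2: π = [0.1528, 0.1701, 0.1615, 0.1823, 0.1684, 0.1649]
t=3: π = [0.1526, 0.1662, 0.1662, 0.1800, 0.1677, 0.1672]
t=4: π = [0.1527, 0.1667, 0.1656, 0.1807, 0.1679, 0.1664]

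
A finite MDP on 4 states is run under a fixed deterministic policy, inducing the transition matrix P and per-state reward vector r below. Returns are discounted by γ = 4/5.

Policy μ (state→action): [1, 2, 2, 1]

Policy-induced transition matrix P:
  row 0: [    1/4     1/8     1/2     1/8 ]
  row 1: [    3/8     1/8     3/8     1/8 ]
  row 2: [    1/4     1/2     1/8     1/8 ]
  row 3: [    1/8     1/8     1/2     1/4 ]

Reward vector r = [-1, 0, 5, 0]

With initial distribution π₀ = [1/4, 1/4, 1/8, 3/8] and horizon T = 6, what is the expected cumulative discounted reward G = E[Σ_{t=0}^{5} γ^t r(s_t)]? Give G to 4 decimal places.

G = 4.5459

t=0: π = [0.2500, 0.2500, 0.1250, 0.3750], E[r] = 0.3750, γ^t·E[r] = 0.375000, running G = 0.375000
t=1: π = [0.2344, 0.1719, 0.4219, 0.1719], E[r] = 1.8750, γ^t·E[r] = 1.500000, running G = 1.875000
t=2: π = [0.2500, 0.2832, 0.3203, 0.1465], E[r] = 1.3516, γ^t·E[r] = 0.865000, running G = 2.740000
t=3: π = [0.2671, 0.2451, 0.3445, 0.1433], E[r] = 1.4553, γ^t·E[r] = 0.745125, running G = 3.485125
t=4: π = [0.2627, 0.2542, 0.3402, 0.1429], E[r] = 1.4382, γ^t·E[r] = 0.589075, running G = 4.074200
t=5: π = [0.2639, 0.2526, 0.3407, 0.1429], E[r] = 1.4394, γ^t·E[r] = 0.471660, running G = 4.545860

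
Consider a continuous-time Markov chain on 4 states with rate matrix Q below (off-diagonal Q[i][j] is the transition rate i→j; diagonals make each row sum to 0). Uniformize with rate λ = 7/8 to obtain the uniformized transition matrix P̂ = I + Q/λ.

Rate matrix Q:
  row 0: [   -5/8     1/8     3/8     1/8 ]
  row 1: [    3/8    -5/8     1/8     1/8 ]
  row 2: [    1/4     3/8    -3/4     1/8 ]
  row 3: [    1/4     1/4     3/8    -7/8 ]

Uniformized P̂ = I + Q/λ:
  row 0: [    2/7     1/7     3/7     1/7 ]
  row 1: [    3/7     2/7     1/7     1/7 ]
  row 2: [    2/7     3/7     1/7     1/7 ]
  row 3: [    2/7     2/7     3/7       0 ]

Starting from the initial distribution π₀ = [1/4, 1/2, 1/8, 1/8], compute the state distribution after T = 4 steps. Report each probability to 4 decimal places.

t=0: π = [0.2500, 0.5000, 0.1250, 0.1250]
t=1: π = [0.3571, 0.2679, 0.2500, 0.1250]
t=2: π = [0.3240, 0.2704, 0.2806, 0.1250]
t=3: π = [0.3243, 0.2795, 0.2711, 0.1250]
t=4: π = [0.3256, 0.2781, 0.2712, 0.1250]

π = [0.3256, 0.2781, 0.2712, 0.1250]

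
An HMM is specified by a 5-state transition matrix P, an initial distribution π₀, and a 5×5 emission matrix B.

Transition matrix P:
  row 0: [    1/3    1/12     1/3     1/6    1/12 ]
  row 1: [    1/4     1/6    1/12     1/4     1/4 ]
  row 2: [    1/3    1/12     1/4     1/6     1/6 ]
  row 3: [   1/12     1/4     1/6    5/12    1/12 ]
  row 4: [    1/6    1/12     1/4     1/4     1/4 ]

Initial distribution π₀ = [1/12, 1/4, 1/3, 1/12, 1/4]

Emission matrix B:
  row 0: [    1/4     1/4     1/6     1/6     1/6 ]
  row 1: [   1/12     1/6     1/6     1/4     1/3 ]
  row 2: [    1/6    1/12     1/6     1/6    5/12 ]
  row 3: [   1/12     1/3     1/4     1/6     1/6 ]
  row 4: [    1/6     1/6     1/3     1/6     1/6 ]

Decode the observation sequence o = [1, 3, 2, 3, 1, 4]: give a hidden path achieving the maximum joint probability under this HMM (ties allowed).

path = [3, 3, 3, 3, 3, 1]

t=0: δ = [2.083e-02, 4.167e-02, 2.778e-02, 2.778e-02, 4.167e-02]  (obs o_0=1)
t=1: δ = [1.736e-03, 1.736e-03, 1.736e-03, 1.929e-03, 1.736e-03]  ψ = [1, 1, 4, 3, 1]  (obs o_1=3)
t=2: δ = [9.645e-05, 8.038e-05, 9.645e-05, 2.009e-04, 1.447e-04]  ψ = [0, 3, 0, 3, 1]  (obs o_2=2)
t=3: δ = [5.358e-06, 1.256e-05, 6.028e-06, 1.395e-05, 6.028e-06]  ψ = [0, 3, 4, 3, 4]  (obs o_3=3)
t=4: δ = [7.849e-07, 5.814e-07, 1.938e-07, 1.938e-06, 5.233e-07]  ψ = [1, 3, 3, 3, 1]  (obs o_4=1)
t=5: δ = [4.361e-08, 1.615e-07, 1.346e-07, 1.346e-07, 2.692e-08]  ψ = [0, 3, 3, 3, 3]  (obs o_5=4)
backtrack: best end state = 1; path = [3, 3, 3, 3, 3, 1]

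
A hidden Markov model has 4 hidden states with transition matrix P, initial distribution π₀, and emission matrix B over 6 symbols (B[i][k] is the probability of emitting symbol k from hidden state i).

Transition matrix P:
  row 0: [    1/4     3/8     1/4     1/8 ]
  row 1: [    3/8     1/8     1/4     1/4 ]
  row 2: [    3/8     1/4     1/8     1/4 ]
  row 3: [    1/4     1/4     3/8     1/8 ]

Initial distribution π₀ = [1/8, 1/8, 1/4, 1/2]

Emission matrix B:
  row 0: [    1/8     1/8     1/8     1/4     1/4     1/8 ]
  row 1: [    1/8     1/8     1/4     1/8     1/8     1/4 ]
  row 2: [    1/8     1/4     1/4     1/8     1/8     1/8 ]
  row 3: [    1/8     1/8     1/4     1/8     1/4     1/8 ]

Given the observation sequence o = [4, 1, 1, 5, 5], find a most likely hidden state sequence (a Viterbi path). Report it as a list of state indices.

path = [3, 2, 0, 1, 0]

t=0: δ = [3.125e-02, 1.562e-02, 3.125e-02, 1.250e-01]  (obs o_0=4)
t=1: δ = [3.906e-03, 3.906e-03, 1.172e-02, 1.953e-03]  ψ = [3, 3, 3, 3]  (obs o_1=1)
t=2: δ = [5.493e-04, 3.662e-04, 3.662e-04, 3.662e-04]  ψ = [2, 2, 2, 2]  (obs o_2=1)
t=3: δ = [1.717e-05, 5.150e-05, 1.717e-05, 1.144e-05]  ψ = [0, 0, 0, 1]  (obs o_3=5)
t=4: δ = [2.414e-06, 1.609e-06, 1.609e-06, 1.609e-06]  ψ = [1, 0, 1, 1]  (obs o_4=5)
backtrack: best end state = 0; path = [3, 2, 0, 1, 0]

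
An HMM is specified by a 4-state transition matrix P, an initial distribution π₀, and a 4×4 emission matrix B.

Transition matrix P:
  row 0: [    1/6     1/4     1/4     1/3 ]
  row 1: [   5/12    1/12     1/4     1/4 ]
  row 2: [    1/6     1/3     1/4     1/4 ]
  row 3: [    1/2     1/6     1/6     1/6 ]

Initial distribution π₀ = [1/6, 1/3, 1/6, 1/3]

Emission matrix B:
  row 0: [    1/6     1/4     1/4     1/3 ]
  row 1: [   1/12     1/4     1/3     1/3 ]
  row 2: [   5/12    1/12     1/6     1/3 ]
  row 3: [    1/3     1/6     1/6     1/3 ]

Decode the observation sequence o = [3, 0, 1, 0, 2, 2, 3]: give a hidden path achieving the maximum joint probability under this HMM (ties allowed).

t=0: δ = [5.556e-02, 1.111e-01, 5.556e-02, 1.111e-01]  (obs o_0=3)
t=1: δ = [9.259e-03, 1.543e-03, 1.157e-02, 9.259e-03]  ψ = [3, 2, 1, 1]  (obs o_1=0)
t=2: δ = [1.157e-03, 9.645e-04, 2.411e-04, 5.144e-04]  ψ = [3, 2, 2, 0]  (obs o_2=1)
t=3: δ = [6.698e-05, 2.411e-05, 1.206e-04, 1.286e-04]  ψ = [1, 0, 0, 0]  (obs o_3=0)
t=4: δ = [1.608e-05, 1.340e-05, 5.023e-06, 5.023e-06]  ψ = [3, 2, 2, 2]  (obs o_4=2)
t=5: δ = [1.395e-06, 1.340e-06, 6.698e-07, 8.931e-07]  ψ = [1, 0, 0, 0]  (obs o_5=2)
t=6: δ = [1.861e-07, 1.163e-07, 1.163e-07, 1.550e-07]  ψ = [1, 0, 0, 0]  (obs o_6=3)
backtrack: best end state = 0; path = [1, 3, 0, 3, 0, 1, 0]

path = [1, 3, 0, 3, 0, 1, 0]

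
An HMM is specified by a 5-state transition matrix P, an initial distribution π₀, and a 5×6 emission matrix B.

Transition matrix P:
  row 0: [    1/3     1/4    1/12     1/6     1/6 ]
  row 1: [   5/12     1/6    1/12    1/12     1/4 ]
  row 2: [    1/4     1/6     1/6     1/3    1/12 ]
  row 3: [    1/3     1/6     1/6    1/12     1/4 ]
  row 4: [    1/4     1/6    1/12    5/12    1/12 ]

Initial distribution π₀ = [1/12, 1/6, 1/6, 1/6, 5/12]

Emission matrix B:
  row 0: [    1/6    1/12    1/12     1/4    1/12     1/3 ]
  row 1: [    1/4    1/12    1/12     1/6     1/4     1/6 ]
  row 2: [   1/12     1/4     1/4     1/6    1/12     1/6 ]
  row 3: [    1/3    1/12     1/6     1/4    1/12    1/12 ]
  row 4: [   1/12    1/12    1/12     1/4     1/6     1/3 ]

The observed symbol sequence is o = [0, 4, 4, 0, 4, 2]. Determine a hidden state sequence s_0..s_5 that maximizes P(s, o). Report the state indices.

path = [3, 1, 4, 3, 4, 3]

t=0: δ = [1.389e-02, 4.167e-02, 1.389e-02, 5.556e-02, 3.472e-02]  (obs o_0=0)
t=1: δ = [1.543e-03, 2.315e-03, 7.716e-04, 1.206e-03, 2.315e-03]  ψ = [3, 3, 3, 4, 3]  (obs o_1=4)
t=2: δ = [8.038e-05, 9.645e-05, 1.674e-05, 8.038e-05, 9.645e-05]  ψ = [1, 0, 3, 4, 1]  (obs o_2=4)
t=3: δ = [6.698e-06, 5.023e-06, 1.116e-06, 1.340e-05, 2.009e-06]  ψ = [1, 0, 3, 4, 1]  (obs o_3=0)
t=4: δ = [3.721e-07, 5.582e-07, 1.861e-07, 9.303e-08, 5.582e-07]  ψ = [3, 3, 3, 0, 3]  (obs o_4=4)
t=5: δ = [1.938e-08, 7.752e-09, 1.163e-08, 3.876e-08, 1.163e-08]  ψ = [1, 0, 1, 4, 1]  (obs o_5=2)
backtrack: best end state = 3; path = [3, 1, 4, 3, 4, 3]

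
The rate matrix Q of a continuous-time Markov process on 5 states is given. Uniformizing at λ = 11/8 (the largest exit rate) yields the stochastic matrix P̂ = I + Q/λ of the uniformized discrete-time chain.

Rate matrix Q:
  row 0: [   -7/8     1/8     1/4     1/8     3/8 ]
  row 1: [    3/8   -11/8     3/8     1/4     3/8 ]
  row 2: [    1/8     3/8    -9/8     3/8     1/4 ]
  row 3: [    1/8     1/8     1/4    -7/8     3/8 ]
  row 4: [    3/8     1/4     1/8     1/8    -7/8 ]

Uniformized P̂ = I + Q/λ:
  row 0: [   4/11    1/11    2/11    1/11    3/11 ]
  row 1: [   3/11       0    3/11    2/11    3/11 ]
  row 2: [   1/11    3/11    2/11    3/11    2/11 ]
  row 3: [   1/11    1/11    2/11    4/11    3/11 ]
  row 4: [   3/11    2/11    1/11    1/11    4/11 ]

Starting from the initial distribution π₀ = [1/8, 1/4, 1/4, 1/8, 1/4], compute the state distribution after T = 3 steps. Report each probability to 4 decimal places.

π = [0.2279, 0.1349, 0.1687, 0.1857, 0.2829]

t=0: π = [0.1250, 0.2500, 0.2500, 0.1250, 0.2500]
t=1: π = [0.2159, 0.1364, 0.1818, 0.1932, 0.2727]
t=2: π = [0.2242, 0.1364, 0.1694, 0.1890, 0.2810]
t=3: π = [0.2279, 0.1349, 0.1687, 0.1857, 0.2829]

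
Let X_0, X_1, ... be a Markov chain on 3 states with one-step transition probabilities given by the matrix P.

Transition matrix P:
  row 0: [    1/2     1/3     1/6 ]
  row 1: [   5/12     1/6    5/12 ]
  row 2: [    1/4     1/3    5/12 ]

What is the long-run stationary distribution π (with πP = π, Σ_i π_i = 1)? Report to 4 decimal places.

Balance equations π_j = Σ_i π_i·P[i][j]:
  π_0 = 1/2·π_0 + 5/12·π_1 + 1/4·π_2
  π_1 = 1/3·π_0 + 1/6·π_1 + 1/3·π_2
  normalize: π_0 + π_1 + π_2 = 1
Solving the linear system gives exactly π = [25/63, 2/7, 20/63].

π = [0.3968, 0.2857, 0.3175]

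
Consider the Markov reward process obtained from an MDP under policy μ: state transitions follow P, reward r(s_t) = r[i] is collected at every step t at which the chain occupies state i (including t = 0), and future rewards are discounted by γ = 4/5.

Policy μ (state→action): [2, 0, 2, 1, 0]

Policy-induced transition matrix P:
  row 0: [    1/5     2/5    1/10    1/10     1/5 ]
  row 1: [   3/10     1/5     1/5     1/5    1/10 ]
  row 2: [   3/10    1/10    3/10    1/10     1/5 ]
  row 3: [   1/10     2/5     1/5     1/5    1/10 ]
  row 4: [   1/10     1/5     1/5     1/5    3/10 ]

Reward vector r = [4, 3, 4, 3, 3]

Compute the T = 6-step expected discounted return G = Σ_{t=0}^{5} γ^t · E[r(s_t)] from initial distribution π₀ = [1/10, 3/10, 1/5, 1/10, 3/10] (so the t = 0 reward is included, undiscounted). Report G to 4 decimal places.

t=0: π = [0.1000, 0.3000, 0.2000, 0.1000, 0.3000], E[r] = 3.3000, γ^t·E[r] = 3.300000, running G = 3.300000
t=1: π = [0.2100, 0.2200, 0.2100, 0.1700, 0.1900], E[r] = 3.4200, γ^t·E[r] = 2.736000, running G = 6.036000
t=2: π = [0.2070, 0.2550, 0.2000, 0.1580, 0.1800], E[r] = 3.4070, γ^t·E[r] = 2.180480, running G = 8.216480
t=3: π = [0.2117, 0.2530, 0.1993, 0.1593, 0.1767], E[r] = 3.4110, γ^t·E[r] = 1.746432, running G = 9.962912
t=4: π = [0.2116, 0.2543, 0.1988, 0.1589, 0.1764], E[r] = 3.4104, γ^t·E[r] = 1.396896, running G = 11.359808
t=5: π = [0.2118, 0.2542, 0.1987, 0.1590, 0.1763], E[r] = 3.4105, γ^t·E[r] = 1.117547, running G = 12.477354

G = 12.4774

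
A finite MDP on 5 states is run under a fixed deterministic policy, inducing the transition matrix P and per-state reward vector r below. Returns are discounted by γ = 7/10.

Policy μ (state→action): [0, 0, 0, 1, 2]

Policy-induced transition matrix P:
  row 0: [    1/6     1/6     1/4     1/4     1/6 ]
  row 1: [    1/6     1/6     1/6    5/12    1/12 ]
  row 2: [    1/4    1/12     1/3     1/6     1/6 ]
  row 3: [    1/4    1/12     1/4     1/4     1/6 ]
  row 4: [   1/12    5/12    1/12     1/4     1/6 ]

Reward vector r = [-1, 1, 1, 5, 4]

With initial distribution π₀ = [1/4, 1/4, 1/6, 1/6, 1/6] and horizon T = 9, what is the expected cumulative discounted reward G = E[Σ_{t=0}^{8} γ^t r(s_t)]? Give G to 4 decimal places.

G = 6.3536

t=0: π = [0.2500, 0.2500, 0.1667, 0.1667, 0.1667], E[r] = 1.6667, γ^t·E[r] = 1.666667, running G = 1.666667
t=1: π = [0.1806, 0.1806, 0.2153, 0.2778, 0.1458], E[r] = 2.1875, γ^t·E[r] = 1.531250, running G = 3.197917
t=2: π = [0.1956, 0.1620, 0.2286, 0.2622, 0.1516], E[r] = 2.1123, γ^t·E[r] = 1.035012, running G = 4.232928
t=3: π = [0.1949, 0.1637, 0.2303, 0.2580, 0.1532], E[r] = 2.1015, γ^t·E[r] = 0.720803, running G = 4.953731
t=4: π = [0.1946, 0.1643, 0.2300, 0.2581, 0.1530], E[r] = 2.1023, γ^t·E[r] = 0.504753, running G = 5.458484
t=5: π = [0.1946, 0.1642, 0.2300, 0.2582, 0.1530], E[r] = 2.1026, γ^t·E[r] = 0.353383, running G = 5.811867
t=6: π = [0.1946, 0.1642, 0.2300, 0.2582, 0.1530], E[r] = 2.1026, γ^t·E[r] = 0.247366, running G = 6.059233
t=7: π = [0.1946, 0.1642, 0.2300, 0.2582, 0.1530], E[r] = 2.1026, γ^t·E[r] = 0.173155, running G = 6.232388
t=8: π = [0.1946, 0.1642, 0.2300, 0.2582, 0.1530], E[r] = 2.1026, γ^t·E[r] = 0.121209, running G = 6.353597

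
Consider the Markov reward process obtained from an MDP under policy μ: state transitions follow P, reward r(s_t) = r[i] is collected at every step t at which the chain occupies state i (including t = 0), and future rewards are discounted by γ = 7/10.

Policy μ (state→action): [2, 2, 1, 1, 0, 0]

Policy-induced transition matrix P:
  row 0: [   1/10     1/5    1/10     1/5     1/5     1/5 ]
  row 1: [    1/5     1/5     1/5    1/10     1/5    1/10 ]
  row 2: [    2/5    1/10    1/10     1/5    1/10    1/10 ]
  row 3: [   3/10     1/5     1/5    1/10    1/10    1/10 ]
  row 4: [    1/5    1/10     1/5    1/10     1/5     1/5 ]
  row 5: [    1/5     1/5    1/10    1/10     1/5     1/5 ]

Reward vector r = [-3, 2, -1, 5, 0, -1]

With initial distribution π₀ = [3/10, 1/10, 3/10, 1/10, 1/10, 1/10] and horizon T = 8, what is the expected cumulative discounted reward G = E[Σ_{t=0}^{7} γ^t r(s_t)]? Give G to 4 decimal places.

G = -0.4303

t=0: π = [0.3000, 0.1000, 0.3000, 0.1000, 0.1000, 0.1000], E[r] = -0.6000, γ^t·E[r] = -0.600000, running G = -0.600000
t=1: π = [0.2400, 0.1600, 0.1300, 0.1600, 0.1600, 0.1500], E[r] = 0.1200, γ^t·E[r] = 0.084000, running G = -0.516000
t=2: π = [0.2180, 0.1710, 0.1480, 0.1370, 0.1710, 0.1550], E[r] = 0.0700, γ^t·E[r] = 0.034300, running G = -0.481700
t=3: π = [0.2215, 0.1681, 0.1479, 0.1366, 0.1715, 0.1544], E[r] = 0.0524, γ^t·E[r] = 0.017973, running G = -0.463727
t=4: π = [0.2211, 0.1681, 0.1476, 0.1369, 0.1716, 0.1547], E[r] = 0.0552, γ^t·E[r] = 0.013251, running G = -0.450476
t=5: π = [0.2211, 0.1681, 0.1477, 0.1369, 0.1715, 0.1547], E[r] = 0.0548, γ^t·E[r] = 0.009210, running G = -0.441265
t=6: π = [0.2211, 0.1681, 0.1476, 0.1369, 0.1715, 0.1547], E[r] = 0.0548, γ^t·E[r] = 0.006451, running G = -0.434814
t=7: π = [0.2211, 0.1681, 0.1477, 0.1369, 0.1715, 0.1547], E[r] = 0.0548, γ^t·E[r] = 0.004515, running G = -0.430299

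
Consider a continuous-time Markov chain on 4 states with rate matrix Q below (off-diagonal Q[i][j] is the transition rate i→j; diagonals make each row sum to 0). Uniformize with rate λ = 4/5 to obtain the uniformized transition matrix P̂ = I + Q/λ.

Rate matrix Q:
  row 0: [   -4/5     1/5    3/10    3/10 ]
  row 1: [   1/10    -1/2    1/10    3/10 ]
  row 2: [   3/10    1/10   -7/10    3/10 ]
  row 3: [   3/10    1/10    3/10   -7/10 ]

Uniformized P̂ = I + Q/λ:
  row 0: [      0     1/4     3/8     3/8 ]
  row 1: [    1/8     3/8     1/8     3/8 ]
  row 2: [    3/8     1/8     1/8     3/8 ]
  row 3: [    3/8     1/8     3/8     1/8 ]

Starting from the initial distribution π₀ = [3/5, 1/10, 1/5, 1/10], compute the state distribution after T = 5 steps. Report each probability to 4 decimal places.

π = [0.2341, 0.2061, 0.2596, 0.3002]

t=0: π = [0.6000, 0.1000, 0.2000, 0.1000]
t=1: π = [0.1250, 0.2250, 0.3000, 0.3500]
t=2: π = [0.2719, 0.1969, 0.2438, 0.2875]
t=3: π = [0.2238, 0.2082, 0.2648, 0.3031]
t=4: π = [0.2390, 0.2050, 0.2567, 0.2992]
t=5: π = [0.2341, 0.2061, 0.2596, 0.3002]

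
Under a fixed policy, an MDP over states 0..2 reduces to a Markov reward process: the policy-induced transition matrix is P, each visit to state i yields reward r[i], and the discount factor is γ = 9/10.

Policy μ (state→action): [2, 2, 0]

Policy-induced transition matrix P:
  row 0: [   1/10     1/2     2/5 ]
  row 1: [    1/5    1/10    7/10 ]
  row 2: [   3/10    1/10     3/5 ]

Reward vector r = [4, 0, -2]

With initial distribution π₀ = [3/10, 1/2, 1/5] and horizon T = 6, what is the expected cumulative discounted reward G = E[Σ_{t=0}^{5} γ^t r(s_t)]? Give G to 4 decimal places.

t=0: π = [0.3000, 0.5000, 0.2000], E[r] = 0.8000, γ^t·E[r] = 0.800000, running G = 0.800000
t=1: π = [0.1900, 0.2200, 0.5900], E[r] = -0.4200, γ^t·E[r] = -0.378000, running G = 0.422000
t=2: π = [0.2400, 0.1760, 0.5840], E[r] = -0.2080, γ^t·E[r] = -0.168480, running G = 0.253520
t=3: π = [0.2344, 0.1960, 0.5696], E[r] = -0.2016, γ^t·E[r] = -0.146966, running G = 0.106554
t=4: π = [0.2335, 0.1938, 0.5727], E[r] = -0.2114, γ^t·E[r] = -0.138673, running G = -0.032120
t=5: π = [0.2339, 0.1934, 0.5727], E[r] = -0.2097, γ^t·E[r] = -0.123804, running G = -0.155924

G = -0.1559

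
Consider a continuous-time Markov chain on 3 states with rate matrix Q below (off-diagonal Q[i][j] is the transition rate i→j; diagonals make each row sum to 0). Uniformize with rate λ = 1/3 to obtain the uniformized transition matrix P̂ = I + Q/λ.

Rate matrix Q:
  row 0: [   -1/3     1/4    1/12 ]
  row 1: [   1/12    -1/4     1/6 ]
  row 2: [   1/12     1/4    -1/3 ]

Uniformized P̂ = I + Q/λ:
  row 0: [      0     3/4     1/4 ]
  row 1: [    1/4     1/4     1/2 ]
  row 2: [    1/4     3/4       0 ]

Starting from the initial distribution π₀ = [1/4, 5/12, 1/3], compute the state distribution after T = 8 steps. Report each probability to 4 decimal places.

π = [0.2000, 0.4997, 0.3003]

t=0: π = [0.2500, 0.4167, 0.3333]
t=1: π = [0.1875, 0.5417, 0.2708]
t=2: π = [0.2031, 0.4792, 0.3177]
t=3: π = [0.1992, 0.5104, 0.2904]
t=4: π = [0.2002, 0.4948, 0.3050]
t=5: π = [0.2000, 0.5026, 0.2974]
t=6: π = [0.2000, 0.4987, 0.3013]
t=7: π = [0.2000, 0.5007, 0.2994]
t=8: π = [0.2000, 0.4997, 0.3003]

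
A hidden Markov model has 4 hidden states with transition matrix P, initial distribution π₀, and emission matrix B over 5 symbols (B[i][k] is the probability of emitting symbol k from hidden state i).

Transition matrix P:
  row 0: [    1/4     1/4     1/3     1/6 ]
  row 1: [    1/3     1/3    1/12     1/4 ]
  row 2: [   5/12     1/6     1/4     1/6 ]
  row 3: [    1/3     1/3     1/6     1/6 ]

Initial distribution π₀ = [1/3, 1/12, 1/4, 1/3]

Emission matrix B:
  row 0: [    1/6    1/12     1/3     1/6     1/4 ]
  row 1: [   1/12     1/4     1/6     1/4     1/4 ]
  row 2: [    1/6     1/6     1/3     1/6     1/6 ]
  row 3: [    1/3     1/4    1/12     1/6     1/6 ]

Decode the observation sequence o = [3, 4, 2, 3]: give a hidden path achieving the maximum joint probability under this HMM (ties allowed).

t=0: δ = [5.556e-02, 2.083e-02, 4.167e-02, 5.556e-02]  (obs o_0=3)
t=1: δ = [4.630e-03, 4.630e-03, 3.086e-03, 1.543e-03]  ψ = [3, 3, 0, 0]  (obs o_1=4)
t=2: δ = [5.144e-04, 2.572e-04, 5.144e-04, 9.645e-05]  ψ = [1, 1, 0, 1]  (obs o_2=2)
t=3: δ = [3.572e-05, 3.215e-05, 2.858e-05, 1.429e-05]  ψ = [2, 0, 0, 0]  (obs o_3=3)
backtrack: best end state = 0; path = [3, 0, 2, 0]

path = [3, 0, 2, 0]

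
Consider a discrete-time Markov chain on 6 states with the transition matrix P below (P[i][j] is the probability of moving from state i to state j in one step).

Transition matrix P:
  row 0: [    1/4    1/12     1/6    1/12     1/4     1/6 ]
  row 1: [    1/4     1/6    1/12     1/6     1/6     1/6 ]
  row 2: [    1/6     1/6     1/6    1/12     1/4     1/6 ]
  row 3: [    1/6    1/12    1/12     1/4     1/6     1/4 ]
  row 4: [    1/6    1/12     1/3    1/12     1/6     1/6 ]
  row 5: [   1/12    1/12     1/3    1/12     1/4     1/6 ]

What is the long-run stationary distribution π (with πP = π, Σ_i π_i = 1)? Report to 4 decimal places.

π = [0.1759, 0.1103, 0.2132, 0.1110, 0.2137, 0.1759]

Balance equations π_j = Σ_i π_i·P[i][j]:
  π_0 = 1/4·π_0 + 1/4·π_1 + 1/6·π_2 + 1/6·π_3 + 1/6·π_4 + 1/12·π_5
  π_1 = 1/12·π_0 + 1/6·π_1 + 1/6·π_2 + 1/12·π_3 + 1/12·π_4 + 1/12·π_5
  π_2 = 1/6·π_0 + 1/12·π_1 + 1/6·π_2 + 1/12·π_3 + 1/3·π_4 + 1/3·π_5
  π_3 = 1/12·π_0 + 1/6·π_1 + 1/12·π_2 + 1/4·π_3 + 1/12·π_4 + 1/12·π_5
  π_4 = 1/4·π_0 + 1/6·π_1 + 1/4·π_2 + 1/6·π_3 + 1/6·π_4 + 1/4·π_5
  normalize: π_0 + π_1 + π_2 + π_3 + π_4 + π_5 = 1
Solving the linear system gives exactly π = [36555/207874, 11463/103937, 22156/103937, 11540/103937, 22216/103937, 36569/207874].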